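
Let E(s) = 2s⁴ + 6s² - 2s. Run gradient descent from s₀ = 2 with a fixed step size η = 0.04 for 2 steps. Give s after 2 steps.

E′(s) = 8s³ + 12s - 2
Step 1: E′(2) = 86; s₁ = 2 − 0.04·86 = -1.44
Step 2: E′(-1.44) = -43.167872; s₂ = -1.44 − 0.04·(-43.167872) = 0.28671488

0.28671488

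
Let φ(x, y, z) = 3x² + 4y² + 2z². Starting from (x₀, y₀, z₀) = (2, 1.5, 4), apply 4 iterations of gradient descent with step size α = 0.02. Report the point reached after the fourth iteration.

(1.19939072, 0.74680704, 2.86557184)

∇φ = (6x, 8y, 4z)
(x₁, y₁, z₁) = (2, 1.5, 4) − 0.02·(12, 12, 16) = (1.76, 1.26, 3.68)
(x₂, y₂, z₂) = (1.76, 1.26, 3.68) − 0.02·(10.56, 10.08, 14.72) = (1.5488, 1.0584, 3.3856)
(x₃, y₃, z₃) = (1.5488, 1.0584, 3.3856) − 0.02·(9.2928, 8.4672, 13.5424) = (1.362944, 0.889056, 3.114752)
(x₄, y₄, z₄) = (1.362944, 0.889056, 3.114752) − 0.02·(8.177664, 7.112448, 12.459008) = (1.19939072, 0.74680704, 2.86557184)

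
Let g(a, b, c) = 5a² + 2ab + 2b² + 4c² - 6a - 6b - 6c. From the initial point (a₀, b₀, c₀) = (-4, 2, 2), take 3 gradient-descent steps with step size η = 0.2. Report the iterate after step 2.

∇g = (10a + 2b - 6, 2a + 4b - 6, 8c - 6)
Step 1: at (-4, 2, 2), ∇g = (-42, -6, 10) → (-4, 2, 2) − 0.2·(-42, -6, 10) = (4.4, 3.2, 0)
Step 2: at (4.4, 3.2, 0), ∇g = (44.4, 15.6, -6) → (4.4, 3.2, 0) − 0.2·(44.4, 15.6, -6) = (-4.48, 0.08, 1.2)

(-4.48, 0.08, 1.2)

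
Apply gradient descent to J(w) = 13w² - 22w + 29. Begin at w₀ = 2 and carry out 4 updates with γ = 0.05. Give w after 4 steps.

J′(w) = 26w - 22
Step 1: J′(2) = 30; w₁ = 2 − 0.05·30 = 0.5
Step 2: J′(0.5) = -9; w₂ = 0.5 − 0.05·(-9) = 0.95
Step 3: J′(0.95) = 2.7; w₃ = 0.95 − 0.05·2.7 = 0.815
Step 4: J′(0.815) = -0.81; w₄ = 0.815 − 0.05·(-0.81) = 0.8555

0.8555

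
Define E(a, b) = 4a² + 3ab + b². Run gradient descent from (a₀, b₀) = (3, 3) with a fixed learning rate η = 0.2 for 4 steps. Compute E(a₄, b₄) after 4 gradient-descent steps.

19.34917632

∇E = (8a + 3b, 3a + 2b)
Step 1: at (3, 3), ∇E = (33, 15) → (3, 3) − 0.2·(33, 15) = (-3.6, 0)
Step 2: at (-3.6, 0), ∇E = (-28.8, -10.8) → (-3.6, 0) − 0.2·(-28.8, -10.8) = (2.16, 2.16)
Step 3: at (2.16, 2.16), ∇E = (23.76, 10.8) → (2.16, 2.16) − 0.2·(23.76, 10.8) = (-2.592, 0)
Step 4: at (-2.592, 0), ∇E = (-20.736, -7.776) → (-2.592, 0) − 0.2·(-20.736, -7.776) = (1.5552, 1.5552)
E(1.5552, 1.5552) = 19.34917632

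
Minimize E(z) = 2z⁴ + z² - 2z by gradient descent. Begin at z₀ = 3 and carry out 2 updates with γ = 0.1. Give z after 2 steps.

5472.2

E′(z) = 8z³ + 2z - 2
z₁ = 3 − 0.1·220 = -19
z₂ = -19 − 0.1·(-54912) = 5472.2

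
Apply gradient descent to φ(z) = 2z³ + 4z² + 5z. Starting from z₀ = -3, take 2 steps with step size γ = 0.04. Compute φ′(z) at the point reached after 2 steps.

φ′(z) = 6z² + 8z + 5
z₁ = -3 − 0.04·35 = -4.4
z₂ = -4.4 − 0.04·85.96 = -7.8384
φ′(z) at (-7.8384) = 310.93588736

310.93588736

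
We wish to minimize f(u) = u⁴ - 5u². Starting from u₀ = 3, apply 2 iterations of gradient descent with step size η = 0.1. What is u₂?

f′(u) = 4u³ - 10u
u₁ = 3 − 0.1·78 = -4.8
u₂ = -4.8 − 0.1·(-394.368) = 34.6368

34.6368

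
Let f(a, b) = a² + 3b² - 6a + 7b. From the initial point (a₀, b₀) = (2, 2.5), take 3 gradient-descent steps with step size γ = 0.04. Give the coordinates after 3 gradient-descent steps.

∇f = (2a - 6, 6b + 7)
(a₁, b₁) = (2, 2.5) − 0.04·(-2, 22) = (2.08, 1.62)
(a₂, b₂) = (2.08, 1.62) − 0.04·(-1.84, 16.72) = (2.1536, 0.9512)
(a₃, b₃) = (2.1536, 0.9512) − 0.04·(-1.6928, 12.7072) = (2.221312, 0.442912)

(2.221312, 0.442912)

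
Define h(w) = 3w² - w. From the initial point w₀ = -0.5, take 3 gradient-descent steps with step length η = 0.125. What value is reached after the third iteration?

h′(w) = 6w - 1
w₁ = -0.5 − 0.125·(-4) = 0
w₂ = 0 − 0.125·(-1) = 0.125
w₃ = 0.125 − 0.125·(-0.25) = 0.15625

0.15625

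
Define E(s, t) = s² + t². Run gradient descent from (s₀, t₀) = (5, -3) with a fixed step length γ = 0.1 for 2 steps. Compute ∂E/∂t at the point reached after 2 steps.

-3.84

∇E = (2s, 2t)
Step 1: at (5, -3), ∇E = (10, -6) → (5, -3) − 0.1·(10, -6) = (4, -2.4)
Step 2: at (4, -2.4), ∇E = (8, -4.8) → (4, -2.4) − 0.1·(8, -4.8) = (3.2, -1.92)
∂E/∂t at (3.2, -1.92) = -3.84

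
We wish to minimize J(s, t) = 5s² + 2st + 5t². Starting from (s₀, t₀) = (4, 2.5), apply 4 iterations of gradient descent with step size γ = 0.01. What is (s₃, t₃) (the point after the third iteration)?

(2.7988, 1.630768)

∇J = (10s + 2t, 2s + 10t)
(s₁, t₁) = (4, 2.5) − 0.01·(45, 33) = (3.55, 2.17)
(s₂, t₂) = (3.55, 2.17) − 0.01·(39.84, 28.8) = (3.1516, 1.882)
(s₃, t₃) = (3.1516, 1.882) − 0.01·(35.28, 25.1232) = (2.7988, 1.630768)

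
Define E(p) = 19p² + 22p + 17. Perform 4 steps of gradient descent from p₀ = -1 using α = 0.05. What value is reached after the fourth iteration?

-0.8552

E′(p) = 38p + 22
Step 1: E′(-1) = -16; p₁ = -1 − 0.05·(-16) = -0.2
Step 2: E′(-0.2) = 14.4; p₂ = -0.2 − 0.05·14.4 = -0.92
Step 3: E′(-0.92) = -12.96; p₃ = -0.92 − 0.05·(-12.96) = -0.272
Step 4: E′(-0.272) = 11.664; p₄ = -0.272 − 0.05·11.664 = -0.8552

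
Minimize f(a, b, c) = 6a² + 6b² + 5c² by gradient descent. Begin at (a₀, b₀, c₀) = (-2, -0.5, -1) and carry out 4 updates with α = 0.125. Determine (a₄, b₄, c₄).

(-0.125, -0.03125, -0.00390625)

∇f = (12a, 12b, 10c)
(a₁, b₁, c₁) = (-2, -0.5, -1) − 0.125·(-24, -6, -10) = (1, 0.25, 0.25)
(a₂, b₂, c₂) = (1, 0.25, 0.25) − 0.125·(12, 3, 2.5) = (-0.5, -0.125, -0.0625)
(a₃, b₃, c₃) = (-0.5, -0.125, -0.0625) − 0.125·(-6, -1.5, -0.625) = (0.25, 0.0625, 0.015625)
(a₄, b₄, c₄) = (0.25, 0.0625, 0.015625) − 0.125·(3, 0.75, 0.15625) = (-0.125, -0.03125, -0.00390625)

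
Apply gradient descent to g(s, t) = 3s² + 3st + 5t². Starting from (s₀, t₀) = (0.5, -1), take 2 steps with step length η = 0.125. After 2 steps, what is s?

∇g = (6s + 3t, 3s + 10t)
(s₁, t₁) = (0.5, -1) − 0.125·(0, -8.5) = (0.5, 0.0625)
(s₂, t₂) = (0.5, 0.0625) − 0.125·(3.1875, 2.125) = (0.1015625, -0.203125)
s = 0.1015625

0.1015625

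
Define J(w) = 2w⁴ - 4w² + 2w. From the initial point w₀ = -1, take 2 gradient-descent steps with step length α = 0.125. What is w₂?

-0.796875

J′(w) = 8w³ - 8w + 2
Step 1: J′(-1) = 2; w₁ = -1 − 0.125·2 = -1.25
Step 2: J′(-1.25) = -3.625; w₂ = -1.25 − 0.125·(-3.625) = -0.796875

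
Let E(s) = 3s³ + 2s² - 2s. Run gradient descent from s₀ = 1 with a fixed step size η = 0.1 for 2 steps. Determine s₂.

0.131

E′(s) = 9s² + 4s - 2
Step 1: E′(1) = 11; s₁ = 1 − 0.1·11 = -0.1
Step 2: E′(-0.1) = -2.31; s₂ = -0.1 − 0.1·(-2.31) = 0.131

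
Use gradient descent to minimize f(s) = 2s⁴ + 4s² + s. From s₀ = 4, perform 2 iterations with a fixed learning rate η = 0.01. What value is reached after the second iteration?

-1.10011

f′(s) = 8s³ + 8s + 1
s₁ = 4 − 0.01·545 = -1.45
s₂ = -1.45 − 0.01·(-34.989) = -1.10011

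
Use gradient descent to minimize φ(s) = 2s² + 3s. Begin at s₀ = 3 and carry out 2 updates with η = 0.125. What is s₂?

φ′(s) = 4s + 3
s₁ = 3 − 0.125·15 = 1.125
s₂ = 1.125 − 0.125·7.5 = 0.1875

0.1875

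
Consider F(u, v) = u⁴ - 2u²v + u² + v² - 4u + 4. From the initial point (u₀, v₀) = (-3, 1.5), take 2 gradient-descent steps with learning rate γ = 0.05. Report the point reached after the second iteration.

(1.3, 2.425)

∇F = (4u³ - 4uv + 2u - 4, -2u² + 2v)
(u₁, v₁) = (-3, 1.5) − 0.05·(-100, -15) = (2, 2.25)
(u₂, v₂) = (2, 2.25) − 0.05·(14, -3.5) = (1.3, 2.425)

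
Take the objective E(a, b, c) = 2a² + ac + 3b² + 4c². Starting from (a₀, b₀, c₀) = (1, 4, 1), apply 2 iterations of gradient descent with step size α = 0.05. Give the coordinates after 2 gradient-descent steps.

∇E = (4a + c, 6b, a + 8c)
(a₁, b₁, c₁) = (1, 4, 1) − 0.05·(5, 24, 9) = (0.75, 2.8, 0.55)
(a₂, b₂, c₂) = (0.75, 2.8, 0.55) − 0.05·(3.55, 16.8, 5.15) = (0.5725, 1.96, 0.2925)

(0.5725, 1.96, 0.2925)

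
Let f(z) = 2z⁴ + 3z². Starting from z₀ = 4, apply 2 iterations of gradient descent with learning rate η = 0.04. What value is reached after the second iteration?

f′(z) = 8z³ + 6z
Step 1: f′(4) = 536; z₁ = 4 − 0.04·536 = -17.44
Step 2: f′(-17.44) = -42540.150272; z₂ = -17.44 − 0.04·(-42540.150272) = 1684.16601088

1684.16601088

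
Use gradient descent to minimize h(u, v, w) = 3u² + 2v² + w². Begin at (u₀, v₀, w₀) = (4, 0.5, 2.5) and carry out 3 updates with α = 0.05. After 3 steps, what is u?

1.372

∇h = (6u, 4v, 2w)
(u₁, v₁, w₁) = (4, 0.5, 2.5) − 0.05·(24, 2, 5) = (2.8, 0.4, 2.25)
(u₂, v₂, w₂) = (2.8, 0.4, 2.25) − 0.05·(16.8, 1.6, 4.5) = (1.96, 0.32, 2.025)
(u₃, v₃, w₃) = (1.96, 0.32, 2.025) − 0.05·(11.76, 1.28, 4.05) = (1.372, 0.256, 1.8225)
u = 1.372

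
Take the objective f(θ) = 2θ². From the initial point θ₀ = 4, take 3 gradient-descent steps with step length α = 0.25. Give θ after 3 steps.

f′(θ) = 4θ
θ₁ = 4 − 0.25·16 = 0
θ₂ = 0 − 0.25·0 = 0
θ₃ = 0 − 0.25·0 = 0

0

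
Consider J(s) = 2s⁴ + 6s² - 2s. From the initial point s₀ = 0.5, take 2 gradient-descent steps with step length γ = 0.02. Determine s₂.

0.33376

J′(s) = 8s³ + 12s - 2
Step 1: J′(0.5) = 5; s₁ = 0.5 − 0.02·5 = 0.4
Step 2: J′(0.4) = 3.312; s₂ = 0.4 − 0.02·3.312 = 0.33376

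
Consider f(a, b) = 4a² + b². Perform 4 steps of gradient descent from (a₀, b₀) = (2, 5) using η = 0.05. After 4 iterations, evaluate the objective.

∇f = (8a, 2b)
(a₁, b₁) = (2, 5) − 0.05·(16, 10) = (1.2, 4.5)
(a₂, b₂) = (1.2, 4.5) − 0.05·(9.6, 9) = (0.72, 4.05)
(a₃, b₃) = (0.72, 4.05) − 0.05·(5.76, 8.1) = (0.432, 3.645)
(a₄, b₄) = (0.432, 3.645) − 0.05·(3.456, 7.29) = (0.2592, 3.2805)
f(0.2592, 3.2805) = 11.03041881

11.03041881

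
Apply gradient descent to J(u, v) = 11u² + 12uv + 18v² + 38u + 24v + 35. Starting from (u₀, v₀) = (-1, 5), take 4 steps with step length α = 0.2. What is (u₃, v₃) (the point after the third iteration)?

∇J = (22u + 12v + 38, 12u + 36v + 24)
Step 1: at (-1, 5), ∇J = (76, 192) → (-1, 5) − 0.2·(76, 192) = (-16.2, -33.4)
Step 2: at (-16.2, -33.4), ∇J = (-719.2, -1372.8) → (-16.2, -33.4) − 0.2·(-719.2, -1372.8) = (127.64, 241.16)
Step 3: at (127.64, 241.16), ∇J = (5740, 10237.44) → (127.64, 241.16) − 0.2·(5740, 10237.44) = (-1020.36, -1806.328)

(-1020.36, -1806.328)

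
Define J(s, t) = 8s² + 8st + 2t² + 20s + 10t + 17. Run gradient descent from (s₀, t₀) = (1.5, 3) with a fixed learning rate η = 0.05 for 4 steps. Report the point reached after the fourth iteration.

(-1.9, 1.3)

∇J = (16s + 8t + 20, 8s + 4t + 10)
(s₁, t₁) = (1.5, 3) − 0.05·(68, 34) = (-1.9, 1.3)
(s₂, t₂) = (-1.9, 1.3) − 0.05·(0, 0) = (-1.9, 1.3)
(s₃, t₃) = (-1.9, 1.3) − 0.05·(0, 0) = (-1.9, 1.3)
(s₄, t₄) = (-1.9, 1.3) − 0.05·(0, 0) = (-1.9, 1.3)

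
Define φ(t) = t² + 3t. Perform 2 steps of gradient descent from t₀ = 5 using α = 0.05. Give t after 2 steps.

3.765

φ′(t) = 2t + 3
Step 1: φ′(5) = 13; t₁ = 5 − 0.05·13 = 4.35
Step 2: φ′(4.35) = 11.7; t₂ = 4.35 − 0.05·11.7 = 3.765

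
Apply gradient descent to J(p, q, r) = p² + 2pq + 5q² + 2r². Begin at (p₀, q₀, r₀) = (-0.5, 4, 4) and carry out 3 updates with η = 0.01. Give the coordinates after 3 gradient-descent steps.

(-0.683392, 2.946976, 3.538944)

∇J = (2p + 2q, 2p + 10q, 4r)
Step 1: at (-0.5, 4, 4), ∇J = (7, 39, 16) → (-0.5, 4, 4) − 0.01·(7, 39, 16) = (-0.57, 3.61, 3.84)
Step 2: at (-0.57, 3.61, 3.84), ∇J = (6.08, 34.96, 15.36) → (-0.57, 3.61, 3.84) − 0.01·(6.08, 34.96, 15.36) = (-0.6308, 3.2604, 3.6864)
Step 3: at (-0.6308, 3.2604, 3.6864), ∇J = (5.2592, 31.3424, 14.7456) → (-0.6308, 3.2604, 3.6864) − 0.01·(5.2592, 31.3424, 14.7456) = (-0.683392, 2.946976, 3.538944)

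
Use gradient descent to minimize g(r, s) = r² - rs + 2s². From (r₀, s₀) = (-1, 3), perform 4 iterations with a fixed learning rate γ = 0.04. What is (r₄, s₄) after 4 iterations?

(-0.39560192, 1.40577792)

∇g = (2r - s, -r + 4s)
(r₁, s₁) = (-1, 3) − 0.04·(-5, 13) = (-0.8, 2.48)
(r₂, s₂) = (-0.8, 2.48) − 0.04·(-4.08, 10.72) = (-0.6368, 2.0512)
(r₃, s₃) = (-0.6368, 2.0512) − 0.04·(-3.3248, 8.8416) = (-0.503808, 1.697536)
(r₄, s₄) = (-0.503808, 1.697536) − 0.04·(-2.705152, 7.293952) = (-0.39560192, 1.40577792)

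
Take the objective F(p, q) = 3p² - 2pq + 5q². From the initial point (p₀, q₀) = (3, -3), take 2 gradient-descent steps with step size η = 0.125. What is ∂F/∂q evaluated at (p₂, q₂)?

∇F = (6p - 2q, -2p + 10q)
(p₁, q₁) = (3, -3) − 0.125·(24, -36) = (0, 1.5)
(p₂, q₂) = (0, 1.5) − 0.125·(-3, 15) = (0.375, -0.375)
∂F/∂q at (0.375, -0.375) = -4.5

-4.5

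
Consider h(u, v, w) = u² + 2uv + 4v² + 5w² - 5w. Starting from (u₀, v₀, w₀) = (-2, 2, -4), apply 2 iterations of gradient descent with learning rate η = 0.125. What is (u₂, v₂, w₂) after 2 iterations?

(-1.625, 0.5, 0.21875)

∇h = (2u + 2v, 2u + 8v, 10w - 5)
Step 1: at (-2, 2, -4), ∇h = (0, 12, -45) → (-2, 2, -4) − 0.125·(0, 12, -45) = (-2, 0.5, 1.625)
Step 2: at (-2, 0.5, 1.625), ∇h = (-3, 0, 11.25) → (-2, 0.5, 1.625) − 0.125·(-3, 0, 11.25) = (-1.625, 0.5, 0.21875)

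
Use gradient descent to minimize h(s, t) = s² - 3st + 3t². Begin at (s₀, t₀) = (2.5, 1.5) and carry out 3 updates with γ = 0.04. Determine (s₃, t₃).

∇h = (2s - 3t, -3s + 6t)
(s₁, t₁) = (2.5, 1.5) − 0.04·(0.5, 1.5) = (2.48, 1.44)
(s₂, t₂) = (2.48, 1.44) − 0.04·(0.64, 1.2) = (2.4544, 1.392)
(s₃, t₃) = (2.4544, 1.392) − 0.04·(0.7328, 0.9888) = (2.425088, 1.352448)

(2.425088, 1.352448)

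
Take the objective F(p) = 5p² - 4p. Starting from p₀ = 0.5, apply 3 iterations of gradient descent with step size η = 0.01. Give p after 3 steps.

0.4729

F′(p) = 10p - 4
Step 1: F′(0.5) = 1; p₁ = 0.5 − 0.01·1 = 0.49
Step 2: F′(0.49) = 0.9; p₂ = 0.49 − 0.01·0.9 = 0.481
Step 3: F′(0.481) = 0.81; p₃ = 0.481 − 0.01·0.81 = 0.4729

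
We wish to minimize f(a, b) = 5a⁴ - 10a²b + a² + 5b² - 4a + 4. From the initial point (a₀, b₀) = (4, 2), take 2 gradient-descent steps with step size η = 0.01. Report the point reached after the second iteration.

∇f = (20a³ - 20ab + 2a - 4, -10a² + 10b)
Step 1: at (4, 2), ∇f = (1124, -140) → (4, 2) − 0.01·(1124, -140) = (-7.24, 3.4)
Step 2: at (-7.24, 3.4), ∇f = (-7116.22848, -490.176) → (-7.24, 3.4) − 0.01·(-7116.22848, -490.176) = (63.9222848, 8.30176)

(63.9222848, 8.30176)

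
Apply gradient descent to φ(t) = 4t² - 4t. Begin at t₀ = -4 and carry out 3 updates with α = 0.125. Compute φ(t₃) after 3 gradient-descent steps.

-1

φ′(t) = 8t - 4
t₁ = -4 − 0.125·(-36) = 0.5
t₂ = 0.5 − 0.125·0 = 0.5
t₃ = 0.5 − 0.125·0 = 0.5
φ(0.5) = -1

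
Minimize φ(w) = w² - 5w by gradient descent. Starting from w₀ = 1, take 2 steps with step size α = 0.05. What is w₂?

φ′(w) = 2w - 5
Step 1: φ′(1) = -3; w₁ = 1 − 0.05·(-3) = 1.15
Step 2: φ′(1.15) = -2.7; w₂ = 1.15 − 0.05·(-2.7) = 1.285

1.285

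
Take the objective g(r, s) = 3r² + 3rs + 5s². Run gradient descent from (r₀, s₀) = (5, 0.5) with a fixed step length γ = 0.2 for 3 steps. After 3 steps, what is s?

-5.696

∇g = (6r + 3s, 3r + 10s)
(r₁, s₁) = (5, 0.5) − 0.2·(31.5, 20) = (-1.3, -3.5)
(r₂, s₂) = (-1.3, -3.5) − 0.2·(-18.3, -38.9) = (2.36, 4.28)
(r₃, s₃) = (2.36, 4.28) − 0.2·(27, 49.88) = (-3.04, -5.696)
s = -5.696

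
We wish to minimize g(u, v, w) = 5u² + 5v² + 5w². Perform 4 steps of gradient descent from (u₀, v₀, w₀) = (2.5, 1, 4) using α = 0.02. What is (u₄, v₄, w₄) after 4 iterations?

∇g = (10u, 10v, 10w)
(u₁, v₁, w₁) = (2.5, 1, 4) − 0.02·(25, 10, 40) = (2, 0.8, 3.2)
(u₂, v₂, w₂) = (2, 0.8, 3.2) − 0.02·(20, 8, 32) = (1.6, 0.64, 2.56)
(u₃, v₃, w₃) = (1.6, 0.64, 2.56) − 0.02·(16, 6.4, 25.6) = (1.28, 0.512, 2.048)
(u₄, v₄, w₄) = (1.28, 0.512, 2.048) − 0.02·(12.8, 5.12, 20.48) = (1.024, 0.4096, 1.6384)

(1.024, 0.4096, 1.6384)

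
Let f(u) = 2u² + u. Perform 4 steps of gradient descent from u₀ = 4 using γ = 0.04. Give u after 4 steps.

f′(u) = 4u + 1
u₁ = 4 − 0.04·17 = 3.32
u₂ = 3.32 − 0.04·14.28 = 2.7488
u₃ = 2.7488 − 0.04·11.9952 = 2.268992
u₄ = 2.268992 − 0.04·10.075968 = 1.86595328

1.86595328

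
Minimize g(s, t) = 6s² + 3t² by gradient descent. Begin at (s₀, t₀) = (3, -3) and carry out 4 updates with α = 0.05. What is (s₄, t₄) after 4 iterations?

∇g = (12s, 6t)
(s₁, t₁) = (3, -3) − 0.05·(36, -18) = (1.2, -2.1)
(s₂, t₂) = (1.2, -2.1) − 0.05·(14.4, -12.6) = (0.48, -1.47)
(s₃, t₃) = (0.48, -1.47) − 0.05·(5.76, -8.82) = (0.192, -1.029)
(s₄, t₄) = (0.192, -1.029) − 0.05·(2.304, -6.174) = (0.0768, -0.7203)

(0.0768, -0.7203)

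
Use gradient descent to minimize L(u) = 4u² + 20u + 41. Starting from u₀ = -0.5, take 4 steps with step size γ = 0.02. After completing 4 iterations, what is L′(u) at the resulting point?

L′(u) = 8u + 20
Step 1: L′(-0.5) = 16; u₁ = -0.5 − 0.02·16 = -0.82
Step 2: L′(-0.82) = 13.44; u₂ = -0.82 − 0.02·13.44 = -1.0888
Step 3: L′(-1.0888) = 11.2896; u₃ = -1.0888 − 0.02·11.2896 = -1.314592
Step 4: L′(-1.314592) = 9.483264; u₄ = -1.314592 − 0.02·9.483264 = -1.50425728
L′(u) at (-1.50425728) = 7.96594176

7.96594176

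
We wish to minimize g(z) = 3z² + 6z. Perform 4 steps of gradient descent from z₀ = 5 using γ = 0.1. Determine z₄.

g′(z) = 6z + 6
z₁ = 5 − 0.1·36 = 1.4
z₂ = 1.4 − 0.1·14.4 = -0.04
z₃ = -0.04 − 0.1·5.76 = -0.616
z₄ = -0.616 − 0.1·2.304 = -0.8464

-0.8464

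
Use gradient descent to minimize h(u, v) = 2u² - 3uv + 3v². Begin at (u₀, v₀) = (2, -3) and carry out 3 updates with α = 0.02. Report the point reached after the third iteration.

∇h = (4u - 3v, -3u + 6v)
Step 1: at (2, -3), ∇h = (17, -24) → (2, -3) − 0.02·(17, -24) = (1.66, -2.52)
Step 2: at (1.66, -2.52), ∇h = (14.2, -20.1) → (1.66, -2.52) − 0.02·(14.2, -20.1) = (1.376, -2.118)
Step 3: at (1.376, -2.118), ∇h = (11.858, -16.836) → (1.376, -2.118) − 0.02·(11.858, -16.836) = (1.13884, -1.78128)

(1.13884, -1.78128)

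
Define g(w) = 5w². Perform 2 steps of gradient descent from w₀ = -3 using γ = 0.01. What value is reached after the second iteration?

-2.43

g′(w) = 10w
w₁ = -3 − 0.01·(-30) = -2.7
w₂ = -2.7 − 0.01·(-27) = -2.43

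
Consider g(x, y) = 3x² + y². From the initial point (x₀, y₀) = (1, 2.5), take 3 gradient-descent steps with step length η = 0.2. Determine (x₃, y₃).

(-0.008, 0.54)

∇g = (6x, 2y)
(x₁, y₁) = (1, 2.5) − 0.2·(6, 5) = (-0.2, 1.5)
(x₂, y₂) = (-0.2, 1.5) − 0.2·(-1.2, 3) = (0.04, 0.9)
(x₃, y₃) = (0.04, 0.9) − 0.2·(0.24, 1.8) = (-0.008, 0.54)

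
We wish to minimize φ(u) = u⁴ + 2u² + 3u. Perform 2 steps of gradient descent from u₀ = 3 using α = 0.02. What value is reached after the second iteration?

φ′(u) = 4u³ + 4u + 3
Step 1: φ′(3) = 123; u₁ = 3 − 0.02·123 = 0.54
Step 2: φ′(0.54) = 5.789856; u₂ = 0.54 − 0.02·5.789856 = 0.42420288

0.42420288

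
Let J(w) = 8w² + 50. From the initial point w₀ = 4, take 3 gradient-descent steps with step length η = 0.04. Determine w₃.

0.186624

J′(w) = 16w
w₁ = 4 − 0.04·64 = 1.44
w₂ = 1.44 − 0.04·23.04 = 0.5184
w₃ = 0.5184 − 0.04·8.2944 = 0.186624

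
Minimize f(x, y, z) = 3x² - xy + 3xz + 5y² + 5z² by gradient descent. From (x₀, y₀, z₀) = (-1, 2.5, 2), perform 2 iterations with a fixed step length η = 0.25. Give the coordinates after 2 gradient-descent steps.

(0.875, 5.90625, 3.65625)

∇f = (6x - y + 3z, -x + 10y, 3x + 10z)
(x₁, y₁, z₁) = (-1, 2.5, 2) − 0.25·(-2.5, 26, 17) = (-0.375, -4, -2.25)
(x₂, y₂, z₂) = (-0.375, -4, -2.25) − 0.25·(-5, -39.625, -23.625) = (0.875, 5.90625, 3.65625)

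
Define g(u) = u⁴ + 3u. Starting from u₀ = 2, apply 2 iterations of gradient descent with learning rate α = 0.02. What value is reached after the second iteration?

1.06424

g′(u) = 4u³ + 3
Step 1: g′(2) = 35; u₁ = 2 − 0.02·35 = 1.3
Step 2: g′(1.3) = 11.788; u₂ = 1.3 − 0.02·11.788 = 1.06424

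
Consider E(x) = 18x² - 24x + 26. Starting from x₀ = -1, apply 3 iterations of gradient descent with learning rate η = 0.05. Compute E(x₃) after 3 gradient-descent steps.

E′(x) = 36x - 24
Step 1: E′(-1) = -60; x₁ = -1 − 0.05·(-60) = 2
Step 2: E′(2) = 48; x₂ = 2 − 0.05·48 = -0.4
Step 3: E′(-0.4) = -38.4; x₃ = -0.4 − 0.05·(-38.4) = 1.52
E(1.52) = 31.1072

31.1072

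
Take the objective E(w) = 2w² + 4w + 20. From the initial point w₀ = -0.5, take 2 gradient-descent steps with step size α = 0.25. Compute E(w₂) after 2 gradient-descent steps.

18

E′(w) = 4w + 4
w₁ = -0.5 − 0.25·2 = -1
w₂ = -1 − 0.25·0 = -1
E(-1) = 18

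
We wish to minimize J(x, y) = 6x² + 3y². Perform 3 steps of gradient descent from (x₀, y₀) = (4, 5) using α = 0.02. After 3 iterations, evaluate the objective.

∇J = (12x, 6y)
(x₁, y₁) = (4, 5) − 0.02·(48, 30) = (3.04, 4.4)
(x₂, y₂) = (3.04, 4.4) − 0.02·(36.48, 26.4) = (2.3104, 3.872)
(x₃, y₃) = (2.3104, 3.872) − 0.02·(27.7248, 23.232) = (1.755904, 3.40736)
J(1.755904, 3.40736) = 53.329499652096

53.329499652096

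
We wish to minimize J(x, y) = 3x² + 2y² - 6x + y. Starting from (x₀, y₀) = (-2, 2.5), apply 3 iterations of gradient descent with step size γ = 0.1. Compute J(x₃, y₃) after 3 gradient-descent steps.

-2.308736

∇J = (6x - 6, 4y + 1)
Step 1: at (-2, 2.5), ∇J = (-18, 11) → (-2, 2.5) − 0.1·(-18, 11) = (-0.2, 1.4)
Step 2: at (-0.2, 1.4), ∇J = (-7.2, 6.6) → (-0.2, 1.4) − 0.1·(-7.2, 6.6) = (0.52, 0.74)
Step 3: at (0.52, 0.74), ∇J = (-2.88, 3.96) → (0.52, 0.74) − 0.1·(-2.88, 3.96) = (0.808, 0.344)
J(0.808, 0.344) = -2.308736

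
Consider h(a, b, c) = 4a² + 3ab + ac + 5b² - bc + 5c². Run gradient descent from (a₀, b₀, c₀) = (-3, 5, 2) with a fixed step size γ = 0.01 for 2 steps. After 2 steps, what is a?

-2.8527

∇h = (8a + 3b + c, 3a + 10b - c, a - b + 10c)
Step 1: at (-3, 5, 2), ∇h = (-7, 39, 12) → (-3, 5, 2) − 0.01·(-7, 39, 12) = (-2.93, 4.61, 1.88)
Step 2: at (-2.93, 4.61, 1.88), ∇h = (-7.73, 35.43, 11.26) → (-2.93, 4.61, 1.88) − 0.01·(-7.73, 35.43, 11.26) = (-2.8527, 4.2557, 1.7674)
a = -2.8527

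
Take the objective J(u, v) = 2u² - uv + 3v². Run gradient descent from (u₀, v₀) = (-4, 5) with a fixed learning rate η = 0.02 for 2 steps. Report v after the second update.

∇J = (4u - v, -u + 6v)
Step 1: at (-4, 5), ∇J = (-21, 34) → (-4, 5) − 0.02·(-21, 34) = (-3.58, 4.32)
Step 2: at (-3.58, 4.32), ∇J = (-18.64, 29.5) → (-3.58, 4.32) − 0.02·(-18.64, 29.5) = (-3.2072, 3.73)
v = 3.73

3.73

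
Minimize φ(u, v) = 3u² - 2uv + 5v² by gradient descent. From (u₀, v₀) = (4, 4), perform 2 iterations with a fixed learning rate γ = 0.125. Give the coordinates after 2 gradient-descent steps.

(0.5, 0.5)

∇φ = (6u - 2v, -2u + 10v)
(u₁, v₁) = (4, 4) − 0.125·(16, 32) = (2, 0)
(u₂, v₂) = (2, 0) − 0.125·(12, -4) = (0.5, 0.5)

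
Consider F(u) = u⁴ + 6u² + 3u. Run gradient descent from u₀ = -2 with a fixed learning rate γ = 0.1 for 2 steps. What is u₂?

-15.3348

F′(u) = 4u³ + 12u + 3
u₁ = -2 − 0.1·(-53) = 3.3
u₂ = 3.3 − 0.1·186.348 = -15.3348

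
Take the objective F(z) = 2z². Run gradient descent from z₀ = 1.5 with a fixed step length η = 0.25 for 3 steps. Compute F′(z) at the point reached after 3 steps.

F′(z) = 4z
Step 1: F′(1.5) = 6; z₁ = 1.5 − 0.25·6 = 0
Step 2: F′(0) = 0; z₂ = 0 − 0.25·0 = 0
Step 3: F′(0) = 0; z₃ = 0 − 0.25·0 = 0
F′(z) at (0) = 0

0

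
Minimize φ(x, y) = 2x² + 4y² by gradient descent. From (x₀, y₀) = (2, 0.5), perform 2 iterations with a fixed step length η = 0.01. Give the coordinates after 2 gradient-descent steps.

(1.8432, 0.4232)

∇φ = (4x, 8y)
(x₁, y₁) = (2, 0.5) − 0.01·(8, 4) = (1.92, 0.46)
(x₂, y₂) = (1.92, 0.46) − 0.01·(7.68, 3.68) = (1.8432, 0.4232)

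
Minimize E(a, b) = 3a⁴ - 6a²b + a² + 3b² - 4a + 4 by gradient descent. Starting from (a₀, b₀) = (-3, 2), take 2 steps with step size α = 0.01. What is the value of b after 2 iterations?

∇E = (12a³ - 12ab + 2a - 4, -6a² + 6b)
Step 1: at (-3, 2), ∇E = (-262, -42) → (-3, 2) − 0.01·(-262, -42) = (-0.38, 2.42)
Step 2: at (-0.38, 2.42), ∇E = (5.616736, 13.6536) → (-0.38, 2.42) − 0.01·(5.616736, 13.6536) = (-0.43616736, 2.283464)
b = 2.283464

2.283464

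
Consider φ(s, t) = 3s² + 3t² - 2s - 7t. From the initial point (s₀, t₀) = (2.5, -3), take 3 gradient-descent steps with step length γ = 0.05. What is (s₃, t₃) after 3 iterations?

(1.0765, -0.2625)

∇φ = (6s - 2, 6t - 7)
Step 1: at (2.5, -3), ∇φ = (13, -25) → (2.5, -3) − 0.05·(13, -25) = (1.85, -1.75)
Step 2: at (1.85, -1.75), ∇φ = (9.1, -17.5) → (1.85, -1.75) − 0.05·(9.1, -17.5) = (1.395, -0.875)
Step 3: at (1.395, -0.875), ∇φ = (6.37, -12.25) → (1.395, -0.875) − 0.05·(6.37, -12.25) = (1.0765, -0.2625)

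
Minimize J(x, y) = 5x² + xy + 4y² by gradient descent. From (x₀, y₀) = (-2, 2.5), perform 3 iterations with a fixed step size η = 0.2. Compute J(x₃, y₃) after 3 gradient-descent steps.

∇J = (10x + y, x + 8y)
(x₁, y₁) = (-2, 2.5) − 0.2·(-17.5, 18) = (1.5, -1.1)
(x₂, y₂) = (1.5, -1.1) − 0.2·(13.9, -7.3) = (-1.28, 0.36)
(x₃, y₃) = (-1.28, 0.36) − 0.2·(-12.44, 1.6) = (1.208, 0.04)
J(1.208, 0.04) = 7.35104

7.35104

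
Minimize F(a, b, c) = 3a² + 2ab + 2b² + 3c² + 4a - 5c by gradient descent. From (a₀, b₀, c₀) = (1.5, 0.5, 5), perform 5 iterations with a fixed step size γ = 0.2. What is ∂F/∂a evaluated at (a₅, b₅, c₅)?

∇F = (6a + 2b + 4, 2a + 4b, 6c - 5)
Step 1: at (1.5, 0.5, 5), ∇F = (14, 5, 25) → (1.5, 0.5, 5) − 0.2·(14, 5, 25) = (-1.3, -0.5, 0)
Step 2: at (-1.3, -0.5, 0), ∇F = (-4.8, -4.6, -5) → (-1.3, -0.5, 0) − 0.2·(-4.8, -4.6, -5) = (-0.34, 0.42, 1)
Step 3: at (-0.34, 0.42, 1), ∇F = (2.8, 1, 1) → (-0.34, 0.42, 1) − 0.2·(2.8, 1, 1) = (-0.9, 0.22, 0.8)
Step 4: at (-0.9, 0.22, 0.8), ∇F = (-0.96, -0.92, -0.2) → (-0.9, 0.22, 0.8) − 0.2·(-0.96, -0.92, -0.2) = (-0.708, 0.404, 0.84)
Step 5: at (-0.708, 0.404, 0.84), ∇F = (0.56, 0.2, 0.04) → (-0.708, 0.404, 0.84) − 0.2·(0.56, 0.2, 0.04) = (-0.82, 0.364, 0.832)
∂F/∂a at (-0.82, 0.364, 0.832) = -0.192

-0.192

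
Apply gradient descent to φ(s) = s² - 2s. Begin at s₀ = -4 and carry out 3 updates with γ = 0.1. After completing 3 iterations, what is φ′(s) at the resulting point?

φ′(s) = 2s - 2
s₁ = -4 − 0.1·(-10) = -3
s₂ = -3 − 0.1·(-8) = -2.2
s₃ = -2.2 − 0.1·(-6.4) = -1.56
φ′(s) at (-1.56) = -5.12

-5.12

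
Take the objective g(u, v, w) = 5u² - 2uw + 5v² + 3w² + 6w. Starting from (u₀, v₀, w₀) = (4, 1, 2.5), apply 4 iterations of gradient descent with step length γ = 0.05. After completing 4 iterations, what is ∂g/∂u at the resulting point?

∇g = (10u - 2w, 10v, -2u + 6w + 6)
Step 1: at (4, 1, 2.5), ∇g = (35, 10, 13) → (4, 1, 2.5) − 0.05·(35, 10, 13) = (2.25, 0.5, 1.85)
Step 2: at (2.25, 0.5, 1.85), ∇g = (18.8, 5, 12.6) → (2.25, 0.5, 1.85) − 0.05·(18.8, 5, 12.6) = (1.31, 0.25, 1.22)
Step 3: at (1.31, 0.25, 1.22), ∇g = (10.66, 2.5, 10.7) → (1.31, 0.25, 1.22) − 0.05·(10.66, 2.5, 10.7) = (0.777, 0.125, 0.685)
Step 4: at (0.777, 0.125, 0.685), ∇g = (6.4, 1.25, 8.556) → (0.777, 0.125, 0.685) − 0.05·(6.4, 1.25, 8.556) = (0.457, 0.0625, 0.2572)
∂g/∂u at (0.457, 0.0625, 0.2572) = 4.0556

4.0556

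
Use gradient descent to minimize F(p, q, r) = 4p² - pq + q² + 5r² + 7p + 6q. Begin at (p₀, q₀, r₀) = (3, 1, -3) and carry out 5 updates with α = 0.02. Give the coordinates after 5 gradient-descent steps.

(0.799976, 0.4401052, -0.98304)

∇F = (8p - q + 7, -p + 2q + 6, 10r)
Step 1: at (3, 1, -3), ∇F = (30, 5, -30) → (3, 1, -3) − 0.02·(30, 5, -30) = (2.4, 0.9, -2.4)
Step 2: at (2.4, 0.9, -2.4), ∇F = (25.3, 5.4, -24) → (2.4, 0.9, -2.4) − 0.02·(25.3, 5.4, -24) = (1.894, 0.792, -1.92)
Step 3: at (1.894, 0.792, -1.92), ∇F = (21.36, 5.69, -19.2) → (1.894, 0.792, -1.92) − 0.02·(21.36, 5.69, -19.2) = (1.4668, 0.6782, -1.536)
Step 4: at (1.4668, 0.6782, -1.536), ∇F = (18.0562, 5.8896, -15.36) → (1.4668, 0.6782, -1.536) − 0.02·(18.0562, 5.8896, -15.36) = (1.105676, 0.560408, -1.2288)
Step 5: at (1.105676, 0.560408, -1.2288), ∇F = (15.285, 6.01514, -12.288) → (1.105676, 0.560408, -1.2288) − 0.02·(15.285, 6.01514, -12.288) = (0.799976, 0.4401052, -0.98304)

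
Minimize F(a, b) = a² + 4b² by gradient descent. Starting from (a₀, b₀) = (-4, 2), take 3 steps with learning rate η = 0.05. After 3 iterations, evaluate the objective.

∇F = (2a, 8b)
(a₁, b₁) = (-4, 2) − 0.05·(-8, 16) = (-3.6, 1.2)
(a₂, b₂) = (-3.6, 1.2) − 0.05·(-7.2, 9.6) = (-3.24, 0.72)
(a₃, b₃) = (-3.24, 0.72) − 0.05·(-6.48, 5.76) = (-2.916, 0.432)
F(-2.916, 0.432) = 9.249552

9.249552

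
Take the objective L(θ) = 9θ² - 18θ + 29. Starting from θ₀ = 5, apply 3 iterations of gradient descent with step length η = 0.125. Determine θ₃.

L′(θ) = 18θ - 18
θ₁ = 5 − 0.125·72 = -4
θ₂ = -4 − 0.125·(-90) = 7.25
θ₃ = 7.25 − 0.125·112.5 = -6.8125

-6.8125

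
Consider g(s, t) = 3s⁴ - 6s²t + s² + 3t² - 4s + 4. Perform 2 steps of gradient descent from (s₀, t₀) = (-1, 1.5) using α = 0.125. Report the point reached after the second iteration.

(-0.4375, 1.03125)

∇g = (12s³ - 12st + 2s - 4, -6s² + 6t)
(s₁, t₁) = (-1, 1.5) − 0.125·(0, 3) = (-1, 1.125)
(s₂, t₂) = (-1, 1.125) − 0.125·(-4.5, 0.75) = (-0.4375, 1.03125)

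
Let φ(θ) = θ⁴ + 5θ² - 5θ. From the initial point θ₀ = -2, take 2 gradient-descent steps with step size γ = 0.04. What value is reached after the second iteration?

φ′(θ) = 4θ³ + 10θ - 5
Step 1: φ′(-2) = -57; θ₁ = -2 − 0.04·(-57) = 0.28
Step 2: φ′(0.28) = -2.112192; θ₂ = 0.28 − 0.04·(-2.112192) = 0.36448768

0.36448768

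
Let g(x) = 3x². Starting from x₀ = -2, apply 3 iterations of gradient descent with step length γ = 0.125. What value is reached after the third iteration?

g′(x) = 6x
Step 1: g′(-2) = -12; x₁ = -2 − 0.125·(-12) = -0.5
Step 2: g′(-0.5) = -3; x₂ = -0.5 − 0.125·(-3) = -0.125
Step 3: g′(-0.125) = -0.75; x₃ = -0.125 − 0.125·(-0.75) = -0.03125

-0.03125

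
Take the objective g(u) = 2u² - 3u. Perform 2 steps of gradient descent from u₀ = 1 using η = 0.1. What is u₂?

0.84

g′(u) = 4u - 3
Step 1: g′(1) = 1; u₁ = 1 − 0.1·1 = 0.9
Step 2: g′(0.9) = 0.6; u₂ = 0.9 − 0.1·0.6 = 0.84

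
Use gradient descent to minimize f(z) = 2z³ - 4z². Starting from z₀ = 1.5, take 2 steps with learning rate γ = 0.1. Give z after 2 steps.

f′(z) = 6z² - 8z
Step 1: f′(1.5) = 1.5; z₁ = 1.5 − 0.1·1.5 = 1.35
Step 2: f′(1.35) = 0.135; z₂ = 1.35 − 0.1·0.135 = 1.3365

1.3365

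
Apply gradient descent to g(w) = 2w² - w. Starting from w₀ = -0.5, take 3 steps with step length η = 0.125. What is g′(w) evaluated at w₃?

g′(w) = 4w - 1
w₁ = -0.5 − 0.125·(-3) = -0.125
w₂ = -0.125 − 0.125·(-1.5) = 0.0625
w₃ = 0.0625 − 0.125·(-0.75) = 0.15625
g′(w) at (0.15625) = -0.375

-0.375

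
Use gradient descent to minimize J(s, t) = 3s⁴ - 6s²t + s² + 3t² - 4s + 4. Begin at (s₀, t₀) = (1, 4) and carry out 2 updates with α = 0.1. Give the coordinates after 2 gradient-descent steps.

∇J = (12s³ - 12st + 2s - 4, -6s² + 6t)
(s₁, t₁) = (1, 4) − 0.1·(-38, 18) = (4.8, 2.2)
(s₂, t₂) = (4.8, 2.2) − 0.1·(1205.984, -125.04) = (-115.7984, 14.704)

(-115.7984, 14.704)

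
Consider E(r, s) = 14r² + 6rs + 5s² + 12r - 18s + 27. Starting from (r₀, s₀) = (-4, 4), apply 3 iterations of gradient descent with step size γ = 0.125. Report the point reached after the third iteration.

(46.796875, 16.8125)

∇E = (28r + 6s + 12, 6r + 10s - 18)
(r₁, s₁) = (-4, 4) − 0.125·(-76, -2) = (5.5, 4.25)
(r₂, s₂) = (5.5, 4.25) − 0.125·(191.5, 57.5) = (-18.4375, -2.9375)
(r₃, s₃) = (-18.4375, -2.9375) − 0.125·(-521.875, -158) = (46.796875, 16.8125)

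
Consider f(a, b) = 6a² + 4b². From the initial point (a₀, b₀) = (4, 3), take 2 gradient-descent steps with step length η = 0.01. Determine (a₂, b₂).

(3.0976, 2.5392)

∇f = (12a, 8b)
(a₁, b₁) = (4, 3) − 0.01·(48, 24) = (3.52, 2.76)
(a₂, b₂) = (3.52, 2.76) − 0.01·(42.24, 22.08) = (3.0976, 2.5392)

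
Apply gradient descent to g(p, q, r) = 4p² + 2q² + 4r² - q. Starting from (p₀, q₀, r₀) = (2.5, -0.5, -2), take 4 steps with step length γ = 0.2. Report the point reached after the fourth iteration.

∇g = (8p, 4q - 1, 8r)
Step 1: at (2.5, -0.5, -2), ∇g = (20, -3, -16) → (2.5, -0.5, -2) − 0.2·(20, -3, -16) = (-1.5, 0.1, 1.2)
Step 2: at (-1.5, 0.1, 1.2), ∇g = (-12, -0.6, 9.6) → (-1.5, 0.1, 1.2) − 0.2·(-12, -0.6, 9.6) = (0.9, 0.22, -0.72)
Step 3: at (0.9, 0.22, -0.72), ∇g = (7.2, -0.12, -5.76) → (0.9, 0.22, -0.72) − 0.2·(7.2, -0.12, -5.76) = (-0.54, 0.244, 0.432)
Step 4: at (-0.54, 0.244, 0.432), ∇g = (-4.32, -0.024, 3.456) → (-0.54, 0.244, 0.432) − 0.2·(-4.32, -0.024, 3.456) = (0.324, 0.2488, -0.2592)

(0.324, 0.2488, -0.2592)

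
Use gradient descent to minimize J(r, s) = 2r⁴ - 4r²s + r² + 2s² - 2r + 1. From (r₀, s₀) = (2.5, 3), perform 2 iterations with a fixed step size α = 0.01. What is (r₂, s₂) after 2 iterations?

(1.77704256, 3.137296)

∇J = (8r³ - 8rs + 2r - 2, -4r² + 4s)
(r₁, s₁) = (2.5, 3) − 0.01·(68, -13) = (1.82, 3.13)
(r₂, s₂) = (1.82, 3.13) − 0.01·(4.295744, -0.7296) = (1.77704256, 3.137296)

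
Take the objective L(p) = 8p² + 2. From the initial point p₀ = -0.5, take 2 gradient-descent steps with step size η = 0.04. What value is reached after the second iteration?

L′(p) = 16p
Step 1: L′(-0.5) = -8; p₁ = -0.5 − 0.04·(-8) = -0.18
Step 2: L′(-0.18) = -2.88; p₂ = -0.18 − 0.04·(-2.88) = -0.0648

-0.0648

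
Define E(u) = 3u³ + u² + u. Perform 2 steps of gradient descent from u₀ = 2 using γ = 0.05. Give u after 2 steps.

E′(u) = 9u² + 2u + 1
Step 1: E′(2) = 41; u₁ = 2 − 0.05·41 = -0.05
Step 2: E′(-0.05) = 0.9225; u₂ = -0.05 − 0.05·0.9225 = -0.096125

-0.096125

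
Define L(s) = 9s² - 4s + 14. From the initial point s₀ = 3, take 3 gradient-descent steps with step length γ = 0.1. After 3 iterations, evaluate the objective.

31.76

L′(s) = 18s - 4
Step 1: L′(3) = 50; s₁ = 3 − 0.1·50 = -2
Step 2: L′(-2) = -40; s₂ = -2 − 0.1·(-40) = 2
Step 3: L′(2) = 32; s₃ = 2 − 0.1·32 = -1.2
L(-1.2) = 31.76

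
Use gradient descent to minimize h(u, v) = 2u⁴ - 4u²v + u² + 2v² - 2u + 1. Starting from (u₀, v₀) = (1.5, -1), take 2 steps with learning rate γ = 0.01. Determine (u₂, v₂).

(0.91496, -0.7868)

∇h = (8u³ - 8uv + 2u - 2, -4u² + 4v)
Step 1: at (1.5, -1), ∇h = (40, -13) → (1.5, -1) − 0.01·(40, -13) = (1.1, -0.87)
Step 2: at (1.1, -0.87), ∇h = (18.504, -8.32) → (1.1, -0.87) − 0.01·(18.504, -8.32) = (0.91496, -0.7868)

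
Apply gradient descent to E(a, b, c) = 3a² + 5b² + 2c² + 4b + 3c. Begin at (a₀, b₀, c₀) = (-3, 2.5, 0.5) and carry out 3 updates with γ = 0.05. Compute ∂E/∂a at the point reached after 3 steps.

-6.174

∇E = (6a, 10b + 4, 4c + 3)
Step 1: at (-3, 2.5, 0.5), ∇E = (-18, 29, 5) → (-3, 2.5, 0.5) − 0.05·(-18, 29, 5) = (-2.1, 1.05, 0.25)
Step 2: at (-2.1, 1.05, 0.25), ∇E = (-12.6, 14.5, 4) → (-2.1, 1.05, 0.25) − 0.05·(-12.6, 14.5, 4) = (-1.47, 0.325, 0.05)
Step 3: at (-1.47, 0.325, 0.05), ∇E = (-8.82, 7.25, 3.2) → (-1.47, 0.325, 0.05) − 0.05·(-8.82, 7.25, 3.2) = (-1.029, -0.0375, -0.11)
∂E/∂a at (-1.029, -0.0375, -0.11) = -6.174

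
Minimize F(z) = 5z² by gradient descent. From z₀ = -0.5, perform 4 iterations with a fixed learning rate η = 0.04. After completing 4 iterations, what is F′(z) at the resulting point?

F′(z) = 10z
Step 1: F′(-0.5) = -5; z₁ = -0.5 − 0.04·(-5) = -0.3
Step 2: F′(-0.3) = -3; z₂ = -0.3 − 0.04·(-3) = -0.18
Step 3: F′(-0.18) = -1.8; z₃ = -0.18 − 0.04·(-1.8) = -0.108
Step 4: F′(-0.108) = -1.08; z₄ = -0.108 − 0.04·(-1.08) = -0.0648
F′(z) at (-0.0648) = -0.648

-0.648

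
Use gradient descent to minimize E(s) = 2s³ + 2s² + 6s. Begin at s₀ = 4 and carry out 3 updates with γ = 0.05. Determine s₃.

E′(s) = 6s² + 4s + 6
s₁ = 4 − 0.05·118 = -1.9
s₂ = -1.9 − 0.05·20.06 = -2.903
s₃ = -2.903 − 0.05·44.952454 = -5.1506227

-5.1506227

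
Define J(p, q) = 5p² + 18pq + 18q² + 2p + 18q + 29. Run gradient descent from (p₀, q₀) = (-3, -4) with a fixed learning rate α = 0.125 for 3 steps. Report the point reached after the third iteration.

∇J = (10p + 18q + 2, 18p + 36q + 18)
(p₁, q₁) = (-3, -4) − 0.125·(-100, -180) = (9.5, 18.5)
(p₂, q₂) = (9.5, 18.5) − 0.125·(430, 855) = (-44.25, -88.375)
(p₃, q₃) = (-44.25, -88.375) − 0.125·(-2031.25, -3960) = (209.65625, 406.625)

(209.65625, 406.625)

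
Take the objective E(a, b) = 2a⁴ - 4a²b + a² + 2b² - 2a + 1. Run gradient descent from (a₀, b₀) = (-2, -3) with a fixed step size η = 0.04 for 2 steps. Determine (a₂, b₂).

(-5.49351936, -0.395456)

∇E = (8a³ - 8ab + 2a - 2, -4a² + 4b)
Step 1: at (-2, -3), ∇E = (-118, -28) → (-2, -3) − 0.04·(-118, -28) = (2.72, -1.88)
Step 2: at (2.72, -1.88), ∇E = (205.337984, -37.1136) → (2.72, -1.88) − 0.04·(205.337984, -37.1136) = (-5.49351936, -0.395456)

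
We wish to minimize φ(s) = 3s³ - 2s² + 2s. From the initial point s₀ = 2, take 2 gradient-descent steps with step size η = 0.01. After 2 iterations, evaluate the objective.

8.430053400317

φ′(s) = 9s² - 4s + 2
Step 1: φ′(2) = 30; s₁ = 2 − 0.01·30 = 1.7
Step 2: φ′(1.7) = 21.21; s₂ = 1.7 − 0.01·21.21 = 1.4879
φ(1.4879) = 8.430053400317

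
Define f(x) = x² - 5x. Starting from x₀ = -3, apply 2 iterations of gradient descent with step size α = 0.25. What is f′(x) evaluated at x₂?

-2.75

f′(x) = 2x - 5
x₁ = -3 − 0.25·(-11) = -0.25
x₂ = -0.25 − 0.25·(-5.5) = 1.125
f′(x) at (1.125) = -2.75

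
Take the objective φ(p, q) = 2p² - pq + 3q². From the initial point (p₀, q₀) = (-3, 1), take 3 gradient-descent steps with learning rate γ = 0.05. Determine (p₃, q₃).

(-1.468625, 0.094625)

∇φ = (4p - q, -p + 6q)
Step 1: at (-3, 1), ∇φ = (-13, 9) → (-3, 1) − 0.05·(-13, 9) = (-2.35, 0.55)
Step 2: at (-2.35, 0.55), ∇φ = (-9.95, 5.65) → (-2.35, 0.55) − 0.05·(-9.95, 5.65) = (-1.8525, 0.2675)
Step 3: at (-1.8525, 0.2675), ∇φ = (-7.6775, 3.4575) → (-1.8525, 0.2675) − 0.05·(-7.6775, 3.4575) = (-1.468625, 0.094625)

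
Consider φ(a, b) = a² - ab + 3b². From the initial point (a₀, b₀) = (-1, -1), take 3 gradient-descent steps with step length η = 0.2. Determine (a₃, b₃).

(-0.32, -0.064)

∇φ = (2a - b, -a + 6b)
(a₁, b₁) = (-1, -1) − 0.2·(-1, -5) = (-0.8, 0)
(a₂, b₂) = (-0.8, 0) − 0.2·(-1.6, 0.8) = (-0.48, -0.16)
(a₃, b₃) = (-0.48, -0.16) − 0.2·(-0.8, -0.48) = (-0.32, -0.064)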